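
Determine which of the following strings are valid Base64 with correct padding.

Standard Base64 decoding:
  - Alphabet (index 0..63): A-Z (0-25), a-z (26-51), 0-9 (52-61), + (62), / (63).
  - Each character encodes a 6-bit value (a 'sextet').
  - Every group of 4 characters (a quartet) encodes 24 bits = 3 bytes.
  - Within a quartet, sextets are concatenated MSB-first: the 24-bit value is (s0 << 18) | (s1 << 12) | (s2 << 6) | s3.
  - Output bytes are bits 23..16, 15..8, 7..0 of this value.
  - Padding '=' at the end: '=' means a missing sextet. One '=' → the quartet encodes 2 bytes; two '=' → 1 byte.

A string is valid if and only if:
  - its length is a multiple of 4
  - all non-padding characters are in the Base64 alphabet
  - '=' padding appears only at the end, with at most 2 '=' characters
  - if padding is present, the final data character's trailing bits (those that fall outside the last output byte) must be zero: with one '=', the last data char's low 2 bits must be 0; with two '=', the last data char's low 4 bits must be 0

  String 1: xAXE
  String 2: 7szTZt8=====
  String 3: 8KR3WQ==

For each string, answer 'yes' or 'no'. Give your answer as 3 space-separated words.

String 1: 'xAXE' → valid
String 2: '7szTZt8=====' → invalid (5 pad chars (max 2))
String 3: '8KR3WQ==' → valid

Answer: yes no yes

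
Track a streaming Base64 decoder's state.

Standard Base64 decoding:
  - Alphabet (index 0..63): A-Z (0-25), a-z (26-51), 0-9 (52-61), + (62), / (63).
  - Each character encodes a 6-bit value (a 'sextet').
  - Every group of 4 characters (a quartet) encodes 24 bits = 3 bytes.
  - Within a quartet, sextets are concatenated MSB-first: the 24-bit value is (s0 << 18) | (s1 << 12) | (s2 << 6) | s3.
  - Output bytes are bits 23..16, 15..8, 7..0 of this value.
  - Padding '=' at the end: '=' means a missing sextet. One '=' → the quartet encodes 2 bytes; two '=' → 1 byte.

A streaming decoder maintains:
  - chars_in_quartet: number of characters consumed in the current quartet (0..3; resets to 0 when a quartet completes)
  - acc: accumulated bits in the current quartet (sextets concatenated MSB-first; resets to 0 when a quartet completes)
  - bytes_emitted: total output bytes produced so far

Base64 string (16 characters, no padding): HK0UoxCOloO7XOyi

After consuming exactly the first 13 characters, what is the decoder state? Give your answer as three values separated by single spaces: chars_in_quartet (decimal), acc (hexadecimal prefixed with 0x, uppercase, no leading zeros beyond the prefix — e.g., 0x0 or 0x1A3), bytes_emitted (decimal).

After char 0 ('H'=7): chars_in_quartet=1 acc=0x7 bytes_emitted=0
After char 1 ('K'=10): chars_in_quartet=2 acc=0x1CA bytes_emitted=0
After char 2 ('0'=52): chars_in_quartet=3 acc=0x72B4 bytes_emitted=0
After char 3 ('U'=20): chars_in_quartet=4 acc=0x1CAD14 -> emit 1C AD 14, reset; bytes_emitted=3
After char 4 ('o'=40): chars_in_quartet=1 acc=0x28 bytes_emitted=3
After char 5 ('x'=49): chars_in_quartet=2 acc=0xA31 bytes_emitted=3
After char 6 ('C'=2): chars_in_quartet=3 acc=0x28C42 bytes_emitted=3
After char 7 ('O'=14): chars_in_quartet=4 acc=0xA3108E -> emit A3 10 8E, reset; bytes_emitted=6
After char 8 ('l'=37): chars_in_quartet=1 acc=0x25 bytes_emitted=6
After char 9 ('o'=40): chars_in_quartet=2 acc=0x968 bytes_emitted=6
After char 10 ('O'=14): chars_in_quartet=3 acc=0x25A0E bytes_emitted=6
After char 11 ('7'=59): chars_in_quartet=4 acc=0x9683BB -> emit 96 83 BB, reset; bytes_emitted=9
After char 12 ('X'=23): chars_in_quartet=1 acc=0x17 bytes_emitted=9

Answer: 1 0x17 9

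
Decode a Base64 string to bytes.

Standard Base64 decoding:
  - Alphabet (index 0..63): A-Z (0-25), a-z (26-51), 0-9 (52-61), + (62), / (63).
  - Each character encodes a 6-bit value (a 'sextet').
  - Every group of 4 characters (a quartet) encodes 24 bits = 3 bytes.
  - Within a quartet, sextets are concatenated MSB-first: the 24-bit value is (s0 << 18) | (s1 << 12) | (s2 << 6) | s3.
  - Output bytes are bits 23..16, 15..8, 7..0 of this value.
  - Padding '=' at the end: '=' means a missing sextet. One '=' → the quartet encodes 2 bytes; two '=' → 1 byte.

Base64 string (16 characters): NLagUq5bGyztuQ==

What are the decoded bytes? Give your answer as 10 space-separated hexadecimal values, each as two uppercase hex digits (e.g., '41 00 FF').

Answer: 34 B6 A0 52 AE 5B 1B 2C ED B9

Derivation:
After char 0 ('N'=13): chars_in_quartet=1 acc=0xD bytes_emitted=0
After char 1 ('L'=11): chars_in_quartet=2 acc=0x34B bytes_emitted=0
After char 2 ('a'=26): chars_in_quartet=3 acc=0xD2DA bytes_emitted=0
After char 3 ('g'=32): chars_in_quartet=4 acc=0x34B6A0 -> emit 34 B6 A0, reset; bytes_emitted=3
After char 4 ('U'=20): chars_in_quartet=1 acc=0x14 bytes_emitted=3
After char 5 ('q'=42): chars_in_quartet=2 acc=0x52A bytes_emitted=3
After char 6 ('5'=57): chars_in_quartet=3 acc=0x14AB9 bytes_emitted=3
After char 7 ('b'=27): chars_in_quartet=4 acc=0x52AE5B -> emit 52 AE 5B, reset; bytes_emitted=6
After char 8 ('G'=6): chars_in_quartet=1 acc=0x6 bytes_emitted=6
After char 9 ('y'=50): chars_in_quartet=2 acc=0x1B2 bytes_emitted=6
After char 10 ('z'=51): chars_in_quartet=3 acc=0x6CB3 bytes_emitted=6
After char 11 ('t'=45): chars_in_quartet=4 acc=0x1B2CED -> emit 1B 2C ED, reset; bytes_emitted=9
After char 12 ('u'=46): chars_in_quartet=1 acc=0x2E bytes_emitted=9
After char 13 ('Q'=16): chars_in_quartet=2 acc=0xB90 bytes_emitted=9
Padding '==': partial quartet acc=0xB90 -> emit B9; bytes_emitted=10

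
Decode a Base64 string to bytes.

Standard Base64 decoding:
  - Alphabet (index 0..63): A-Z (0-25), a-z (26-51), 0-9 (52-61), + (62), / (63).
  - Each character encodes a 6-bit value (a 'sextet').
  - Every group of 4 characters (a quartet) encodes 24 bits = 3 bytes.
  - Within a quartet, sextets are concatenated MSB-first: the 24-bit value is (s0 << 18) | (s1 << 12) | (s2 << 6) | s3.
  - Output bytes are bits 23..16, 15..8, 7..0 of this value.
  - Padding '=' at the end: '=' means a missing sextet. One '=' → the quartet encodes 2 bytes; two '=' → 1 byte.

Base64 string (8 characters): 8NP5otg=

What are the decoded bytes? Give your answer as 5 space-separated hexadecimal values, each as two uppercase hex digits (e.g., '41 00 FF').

Answer: F0 D3 F9 A2 D8

Derivation:
After char 0 ('8'=60): chars_in_quartet=1 acc=0x3C bytes_emitted=0
After char 1 ('N'=13): chars_in_quartet=2 acc=0xF0D bytes_emitted=0
After char 2 ('P'=15): chars_in_quartet=3 acc=0x3C34F bytes_emitted=0
After char 3 ('5'=57): chars_in_quartet=4 acc=0xF0D3F9 -> emit F0 D3 F9, reset; bytes_emitted=3
After char 4 ('o'=40): chars_in_quartet=1 acc=0x28 bytes_emitted=3
After char 5 ('t'=45): chars_in_quartet=2 acc=0xA2D bytes_emitted=3
After char 6 ('g'=32): chars_in_quartet=3 acc=0x28B60 bytes_emitted=3
Padding '=': partial quartet acc=0x28B60 -> emit A2 D8; bytes_emitted=5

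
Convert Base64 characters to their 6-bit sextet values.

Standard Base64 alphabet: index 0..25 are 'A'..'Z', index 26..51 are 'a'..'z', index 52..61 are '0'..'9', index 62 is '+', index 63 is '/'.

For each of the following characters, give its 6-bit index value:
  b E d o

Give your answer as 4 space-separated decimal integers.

Answer: 27 4 29 40

Derivation:
'b': a..z range, 26 + ord('b') − ord('a') = 27
'E': A..Z range, ord('E') − ord('A') = 4
'd': a..z range, 26 + ord('d') − ord('a') = 29
'o': a..z range, 26 + ord('o') − ord('a') = 40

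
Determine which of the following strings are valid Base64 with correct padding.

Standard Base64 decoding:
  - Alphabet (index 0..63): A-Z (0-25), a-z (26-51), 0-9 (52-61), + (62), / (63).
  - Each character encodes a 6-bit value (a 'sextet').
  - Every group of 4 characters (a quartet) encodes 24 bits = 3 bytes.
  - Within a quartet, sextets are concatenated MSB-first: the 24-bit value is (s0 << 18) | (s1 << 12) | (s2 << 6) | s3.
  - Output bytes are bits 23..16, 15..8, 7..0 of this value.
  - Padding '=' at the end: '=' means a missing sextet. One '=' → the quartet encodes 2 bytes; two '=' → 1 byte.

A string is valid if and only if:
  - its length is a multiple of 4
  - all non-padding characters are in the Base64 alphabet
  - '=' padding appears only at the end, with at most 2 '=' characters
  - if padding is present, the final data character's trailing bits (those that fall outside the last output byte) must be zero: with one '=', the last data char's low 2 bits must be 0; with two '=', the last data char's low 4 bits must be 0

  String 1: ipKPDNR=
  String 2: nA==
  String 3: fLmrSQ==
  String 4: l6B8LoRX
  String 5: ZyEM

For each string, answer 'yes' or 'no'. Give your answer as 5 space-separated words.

Answer: no yes yes yes yes

Derivation:
String 1: 'ipKPDNR=' → invalid (bad trailing bits)
String 2: 'nA==' → valid
String 3: 'fLmrSQ==' → valid
String 4: 'l6B8LoRX' → valid
String 5: 'ZyEM' → valid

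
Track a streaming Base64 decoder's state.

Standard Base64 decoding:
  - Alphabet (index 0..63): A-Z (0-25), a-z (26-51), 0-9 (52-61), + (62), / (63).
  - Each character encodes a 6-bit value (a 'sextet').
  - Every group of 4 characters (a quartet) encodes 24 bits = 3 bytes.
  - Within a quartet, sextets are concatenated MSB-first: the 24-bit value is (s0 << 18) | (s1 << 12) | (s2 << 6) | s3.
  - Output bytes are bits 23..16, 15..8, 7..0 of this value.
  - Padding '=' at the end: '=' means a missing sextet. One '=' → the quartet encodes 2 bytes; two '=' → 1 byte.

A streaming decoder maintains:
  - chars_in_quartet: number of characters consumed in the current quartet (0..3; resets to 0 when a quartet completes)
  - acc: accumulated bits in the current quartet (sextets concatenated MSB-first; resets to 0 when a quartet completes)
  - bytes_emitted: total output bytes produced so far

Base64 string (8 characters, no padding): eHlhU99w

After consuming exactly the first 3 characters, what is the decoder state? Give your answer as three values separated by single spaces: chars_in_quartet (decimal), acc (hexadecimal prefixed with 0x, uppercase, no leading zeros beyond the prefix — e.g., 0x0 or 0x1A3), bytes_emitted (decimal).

Answer: 3 0x1E1E5 0

Derivation:
After char 0 ('e'=30): chars_in_quartet=1 acc=0x1E bytes_emitted=0
After char 1 ('H'=7): chars_in_quartet=2 acc=0x787 bytes_emitted=0
After char 2 ('l'=37): chars_in_quartet=3 acc=0x1E1E5 bytes_emitted=0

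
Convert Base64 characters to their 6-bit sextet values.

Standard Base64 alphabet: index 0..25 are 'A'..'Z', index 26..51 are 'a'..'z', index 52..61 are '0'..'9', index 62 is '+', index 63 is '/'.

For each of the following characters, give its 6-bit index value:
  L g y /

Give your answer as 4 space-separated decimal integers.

Answer: 11 32 50 63

Derivation:
'L': A..Z range, ord('L') − ord('A') = 11
'g': a..z range, 26 + ord('g') − ord('a') = 32
'y': a..z range, 26 + ord('y') − ord('a') = 50
'/': index 63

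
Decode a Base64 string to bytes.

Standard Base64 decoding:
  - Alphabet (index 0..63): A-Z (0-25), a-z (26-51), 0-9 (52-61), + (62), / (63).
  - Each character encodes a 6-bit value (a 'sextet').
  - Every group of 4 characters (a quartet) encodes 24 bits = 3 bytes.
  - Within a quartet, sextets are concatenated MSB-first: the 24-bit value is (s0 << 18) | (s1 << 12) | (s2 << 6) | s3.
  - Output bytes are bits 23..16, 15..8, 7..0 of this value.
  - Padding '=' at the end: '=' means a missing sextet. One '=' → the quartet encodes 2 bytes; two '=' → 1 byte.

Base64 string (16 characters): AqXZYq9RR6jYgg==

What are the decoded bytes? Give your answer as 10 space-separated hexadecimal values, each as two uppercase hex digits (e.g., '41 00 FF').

After char 0 ('A'=0): chars_in_quartet=1 acc=0x0 bytes_emitted=0
After char 1 ('q'=42): chars_in_quartet=2 acc=0x2A bytes_emitted=0
After char 2 ('X'=23): chars_in_quartet=3 acc=0xA97 bytes_emitted=0
After char 3 ('Z'=25): chars_in_quartet=4 acc=0x2A5D9 -> emit 02 A5 D9, reset; bytes_emitted=3
After char 4 ('Y'=24): chars_in_quartet=1 acc=0x18 bytes_emitted=3
After char 5 ('q'=42): chars_in_quartet=2 acc=0x62A bytes_emitted=3
After char 6 ('9'=61): chars_in_quartet=3 acc=0x18ABD bytes_emitted=3
After char 7 ('R'=17): chars_in_quartet=4 acc=0x62AF51 -> emit 62 AF 51, reset; bytes_emitted=6
After char 8 ('R'=17): chars_in_quartet=1 acc=0x11 bytes_emitted=6
After char 9 ('6'=58): chars_in_quartet=2 acc=0x47A bytes_emitted=6
After char 10 ('j'=35): chars_in_quartet=3 acc=0x11EA3 bytes_emitted=6
After char 11 ('Y'=24): chars_in_quartet=4 acc=0x47A8D8 -> emit 47 A8 D8, reset; bytes_emitted=9
After char 12 ('g'=32): chars_in_quartet=1 acc=0x20 bytes_emitted=9
After char 13 ('g'=32): chars_in_quartet=2 acc=0x820 bytes_emitted=9
Padding '==': partial quartet acc=0x820 -> emit 82; bytes_emitted=10

Answer: 02 A5 D9 62 AF 51 47 A8 D8 82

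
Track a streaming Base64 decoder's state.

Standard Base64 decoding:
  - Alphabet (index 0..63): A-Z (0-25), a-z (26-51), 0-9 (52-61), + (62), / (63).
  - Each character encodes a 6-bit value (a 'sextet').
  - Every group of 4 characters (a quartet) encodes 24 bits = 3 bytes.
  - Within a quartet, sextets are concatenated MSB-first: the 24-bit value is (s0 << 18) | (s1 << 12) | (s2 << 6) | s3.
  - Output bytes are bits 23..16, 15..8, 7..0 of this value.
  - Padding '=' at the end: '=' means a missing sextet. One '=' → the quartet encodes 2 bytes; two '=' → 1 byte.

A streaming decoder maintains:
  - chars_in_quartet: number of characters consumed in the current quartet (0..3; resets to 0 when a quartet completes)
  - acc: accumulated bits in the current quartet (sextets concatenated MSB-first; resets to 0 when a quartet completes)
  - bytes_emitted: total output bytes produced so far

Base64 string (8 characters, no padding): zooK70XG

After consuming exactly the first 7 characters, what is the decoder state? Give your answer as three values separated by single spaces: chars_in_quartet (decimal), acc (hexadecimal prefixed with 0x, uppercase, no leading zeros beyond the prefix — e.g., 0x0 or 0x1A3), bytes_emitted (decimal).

Answer: 3 0x3BD17 3

Derivation:
After char 0 ('z'=51): chars_in_quartet=1 acc=0x33 bytes_emitted=0
After char 1 ('o'=40): chars_in_quartet=2 acc=0xCE8 bytes_emitted=0
After char 2 ('o'=40): chars_in_quartet=3 acc=0x33A28 bytes_emitted=0
After char 3 ('K'=10): chars_in_quartet=4 acc=0xCE8A0A -> emit CE 8A 0A, reset; bytes_emitted=3
After char 4 ('7'=59): chars_in_quartet=1 acc=0x3B bytes_emitted=3
After char 5 ('0'=52): chars_in_quartet=2 acc=0xEF4 bytes_emitted=3
After char 6 ('X'=23): chars_in_quartet=3 acc=0x3BD17 bytes_emitted=3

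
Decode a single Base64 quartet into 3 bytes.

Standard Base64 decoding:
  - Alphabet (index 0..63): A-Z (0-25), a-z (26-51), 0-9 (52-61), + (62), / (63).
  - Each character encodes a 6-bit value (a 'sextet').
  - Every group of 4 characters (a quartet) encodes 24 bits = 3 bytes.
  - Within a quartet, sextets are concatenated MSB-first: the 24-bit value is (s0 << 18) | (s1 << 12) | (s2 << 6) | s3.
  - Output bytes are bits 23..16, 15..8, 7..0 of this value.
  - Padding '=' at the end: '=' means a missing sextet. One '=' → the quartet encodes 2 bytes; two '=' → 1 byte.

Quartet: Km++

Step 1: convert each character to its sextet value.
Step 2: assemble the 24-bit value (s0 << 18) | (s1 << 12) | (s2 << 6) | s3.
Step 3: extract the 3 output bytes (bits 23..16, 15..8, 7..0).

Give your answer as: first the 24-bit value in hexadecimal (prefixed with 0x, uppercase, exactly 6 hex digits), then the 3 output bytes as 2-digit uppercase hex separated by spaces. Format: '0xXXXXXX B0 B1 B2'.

Sextets: K=10, m=38, +=62, +=62
24-bit: (10<<18) | (38<<12) | (62<<6) | 62
      = 0x280000 | 0x026000 | 0x000F80 | 0x00003E
      = 0x2A6FBE
Bytes: (v>>16)&0xFF=2A, (v>>8)&0xFF=6F, v&0xFF=BE

Answer: 0x2A6FBE 2A 6F BE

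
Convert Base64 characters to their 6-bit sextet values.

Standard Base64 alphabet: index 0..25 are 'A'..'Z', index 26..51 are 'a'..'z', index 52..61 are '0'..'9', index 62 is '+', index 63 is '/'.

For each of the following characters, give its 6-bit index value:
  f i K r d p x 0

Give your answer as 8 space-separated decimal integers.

Answer: 31 34 10 43 29 41 49 52

Derivation:
'f': a..z range, 26 + ord('f') − ord('a') = 31
'i': a..z range, 26 + ord('i') − ord('a') = 34
'K': A..Z range, ord('K') − ord('A') = 10
'r': a..z range, 26 + ord('r') − ord('a') = 43
'd': a..z range, 26 + ord('d') − ord('a') = 29
'p': a..z range, 26 + ord('p') − ord('a') = 41
'x': a..z range, 26 + ord('x') − ord('a') = 49
'0': 0..9 range, 52 + ord('0') − ord('0') = 52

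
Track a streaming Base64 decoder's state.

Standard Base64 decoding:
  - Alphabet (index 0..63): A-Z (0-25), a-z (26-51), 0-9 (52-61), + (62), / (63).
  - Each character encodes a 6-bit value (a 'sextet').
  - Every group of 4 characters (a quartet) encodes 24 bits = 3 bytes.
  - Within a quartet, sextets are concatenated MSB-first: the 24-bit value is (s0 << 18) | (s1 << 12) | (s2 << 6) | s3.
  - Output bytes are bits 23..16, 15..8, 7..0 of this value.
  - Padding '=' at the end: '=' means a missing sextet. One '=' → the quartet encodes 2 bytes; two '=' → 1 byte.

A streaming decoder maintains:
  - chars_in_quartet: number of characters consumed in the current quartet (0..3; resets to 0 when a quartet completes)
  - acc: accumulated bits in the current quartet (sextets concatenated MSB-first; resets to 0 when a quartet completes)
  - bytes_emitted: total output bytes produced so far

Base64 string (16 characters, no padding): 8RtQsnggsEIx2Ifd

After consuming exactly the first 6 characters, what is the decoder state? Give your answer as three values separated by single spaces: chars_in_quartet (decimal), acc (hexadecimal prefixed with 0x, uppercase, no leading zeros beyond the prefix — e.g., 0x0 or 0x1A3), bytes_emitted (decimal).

After char 0 ('8'=60): chars_in_quartet=1 acc=0x3C bytes_emitted=0
After char 1 ('R'=17): chars_in_quartet=2 acc=0xF11 bytes_emitted=0
After char 2 ('t'=45): chars_in_quartet=3 acc=0x3C46D bytes_emitted=0
After char 3 ('Q'=16): chars_in_quartet=4 acc=0xF11B50 -> emit F1 1B 50, reset; bytes_emitted=3
After char 4 ('s'=44): chars_in_quartet=1 acc=0x2C bytes_emitted=3
After char 5 ('n'=39): chars_in_quartet=2 acc=0xB27 bytes_emitted=3

Answer: 2 0xB27 3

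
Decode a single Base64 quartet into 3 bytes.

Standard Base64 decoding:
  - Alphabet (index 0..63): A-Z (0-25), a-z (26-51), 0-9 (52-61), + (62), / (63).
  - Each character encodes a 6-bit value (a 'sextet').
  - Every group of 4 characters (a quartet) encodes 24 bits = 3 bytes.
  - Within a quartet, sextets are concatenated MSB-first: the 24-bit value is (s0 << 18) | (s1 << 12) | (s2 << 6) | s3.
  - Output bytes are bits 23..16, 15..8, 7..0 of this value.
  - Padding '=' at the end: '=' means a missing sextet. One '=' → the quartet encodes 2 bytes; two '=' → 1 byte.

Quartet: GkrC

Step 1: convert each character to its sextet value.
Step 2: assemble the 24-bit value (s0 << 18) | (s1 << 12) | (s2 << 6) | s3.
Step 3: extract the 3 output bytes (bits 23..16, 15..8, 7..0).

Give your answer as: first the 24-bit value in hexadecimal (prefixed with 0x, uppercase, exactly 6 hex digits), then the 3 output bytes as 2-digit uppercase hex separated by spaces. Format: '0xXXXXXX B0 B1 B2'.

Sextets: G=6, k=36, r=43, C=2
24-bit: (6<<18) | (36<<12) | (43<<6) | 2
      = 0x180000 | 0x024000 | 0x000AC0 | 0x000002
      = 0x1A4AC2
Bytes: (v>>16)&0xFF=1A, (v>>8)&0xFF=4A, v&0xFF=C2

Answer: 0x1A4AC2 1A 4A C2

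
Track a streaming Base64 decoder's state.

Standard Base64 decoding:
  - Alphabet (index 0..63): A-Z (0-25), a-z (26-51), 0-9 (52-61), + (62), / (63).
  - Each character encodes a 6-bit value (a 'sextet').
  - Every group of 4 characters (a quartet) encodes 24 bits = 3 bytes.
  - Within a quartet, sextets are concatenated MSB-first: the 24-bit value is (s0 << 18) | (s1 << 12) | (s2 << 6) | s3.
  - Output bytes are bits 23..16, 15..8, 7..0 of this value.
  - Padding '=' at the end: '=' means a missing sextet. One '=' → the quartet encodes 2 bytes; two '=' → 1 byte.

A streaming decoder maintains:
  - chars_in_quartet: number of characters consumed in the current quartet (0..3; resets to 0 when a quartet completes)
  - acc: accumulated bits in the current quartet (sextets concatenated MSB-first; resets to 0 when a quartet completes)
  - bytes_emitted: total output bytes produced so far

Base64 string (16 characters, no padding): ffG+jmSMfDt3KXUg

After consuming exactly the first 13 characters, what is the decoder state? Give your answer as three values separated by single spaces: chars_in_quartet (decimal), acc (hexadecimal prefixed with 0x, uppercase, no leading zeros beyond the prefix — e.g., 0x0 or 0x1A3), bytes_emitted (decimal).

After char 0 ('f'=31): chars_in_quartet=1 acc=0x1F bytes_emitted=0
After char 1 ('f'=31): chars_in_quartet=2 acc=0x7DF bytes_emitted=0
After char 2 ('G'=6): chars_in_quartet=3 acc=0x1F7C6 bytes_emitted=0
After char 3 ('+'=62): chars_in_quartet=4 acc=0x7DF1BE -> emit 7D F1 BE, reset; bytes_emitted=3
After char 4 ('j'=35): chars_in_quartet=1 acc=0x23 bytes_emitted=3
After char 5 ('m'=38): chars_in_quartet=2 acc=0x8E6 bytes_emitted=3
After char 6 ('S'=18): chars_in_quartet=3 acc=0x23992 bytes_emitted=3
After char 7 ('M'=12): chars_in_quartet=4 acc=0x8E648C -> emit 8E 64 8C, reset; bytes_emitted=6
After char 8 ('f'=31): chars_in_quartet=1 acc=0x1F bytes_emitted=6
After char 9 ('D'=3): chars_in_quartet=2 acc=0x7C3 bytes_emitted=6
After char 10 ('t'=45): chars_in_quartet=3 acc=0x1F0ED bytes_emitted=6
After char 11 ('3'=55): chars_in_quartet=4 acc=0x7C3B77 -> emit 7C 3B 77, reset; bytes_emitted=9
After char 12 ('K'=10): chars_in_quartet=1 acc=0xA bytes_emitted=9

Answer: 1 0xA 9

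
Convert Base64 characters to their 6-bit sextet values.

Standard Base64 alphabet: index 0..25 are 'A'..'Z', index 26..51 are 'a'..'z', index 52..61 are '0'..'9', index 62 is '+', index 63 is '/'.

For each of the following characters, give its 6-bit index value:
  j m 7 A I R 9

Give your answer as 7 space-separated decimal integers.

Answer: 35 38 59 0 8 17 61

Derivation:
'j': a..z range, 26 + ord('j') − ord('a') = 35
'm': a..z range, 26 + ord('m') − ord('a') = 38
'7': 0..9 range, 52 + ord('7') − ord('0') = 59
'A': A..Z range, ord('A') − ord('A') = 0
'I': A..Z range, ord('I') − ord('A') = 8
'R': A..Z range, ord('R') − ord('A') = 17
'9': 0..9 range, 52 + ord('9') − ord('0') = 61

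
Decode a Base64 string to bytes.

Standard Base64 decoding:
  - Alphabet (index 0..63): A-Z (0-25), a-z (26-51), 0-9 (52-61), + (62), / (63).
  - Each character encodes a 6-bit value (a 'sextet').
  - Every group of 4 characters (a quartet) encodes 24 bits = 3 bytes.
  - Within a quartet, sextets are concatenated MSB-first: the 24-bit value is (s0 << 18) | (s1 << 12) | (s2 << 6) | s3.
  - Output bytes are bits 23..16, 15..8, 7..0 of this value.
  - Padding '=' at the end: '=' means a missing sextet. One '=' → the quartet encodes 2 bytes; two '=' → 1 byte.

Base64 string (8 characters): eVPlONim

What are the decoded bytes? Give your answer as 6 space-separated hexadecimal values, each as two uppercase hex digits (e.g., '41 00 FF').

Answer: 79 53 E5 38 D8 A6

Derivation:
After char 0 ('e'=30): chars_in_quartet=1 acc=0x1E bytes_emitted=0
After char 1 ('V'=21): chars_in_quartet=2 acc=0x795 bytes_emitted=0
After char 2 ('P'=15): chars_in_quartet=3 acc=0x1E54F bytes_emitted=0
After char 3 ('l'=37): chars_in_quartet=4 acc=0x7953E5 -> emit 79 53 E5, reset; bytes_emitted=3
After char 4 ('O'=14): chars_in_quartet=1 acc=0xE bytes_emitted=3
After char 5 ('N'=13): chars_in_quartet=2 acc=0x38D bytes_emitted=3
After char 6 ('i'=34): chars_in_quartet=3 acc=0xE362 bytes_emitted=3
After char 7 ('m'=38): chars_in_quartet=4 acc=0x38D8A6 -> emit 38 D8 A6, reset; bytes_emitted=6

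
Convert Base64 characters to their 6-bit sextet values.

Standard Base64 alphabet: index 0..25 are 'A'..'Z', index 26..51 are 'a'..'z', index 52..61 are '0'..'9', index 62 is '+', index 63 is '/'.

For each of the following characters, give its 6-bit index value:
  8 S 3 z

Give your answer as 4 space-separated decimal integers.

Answer: 60 18 55 51

Derivation:
'8': 0..9 range, 52 + ord('8') − ord('0') = 60
'S': A..Z range, ord('S') − ord('A') = 18
'3': 0..9 range, 52 + ord('3') − ord('0') = 55
'z': a..z range, 26 + ord('z') − ord('a') = 51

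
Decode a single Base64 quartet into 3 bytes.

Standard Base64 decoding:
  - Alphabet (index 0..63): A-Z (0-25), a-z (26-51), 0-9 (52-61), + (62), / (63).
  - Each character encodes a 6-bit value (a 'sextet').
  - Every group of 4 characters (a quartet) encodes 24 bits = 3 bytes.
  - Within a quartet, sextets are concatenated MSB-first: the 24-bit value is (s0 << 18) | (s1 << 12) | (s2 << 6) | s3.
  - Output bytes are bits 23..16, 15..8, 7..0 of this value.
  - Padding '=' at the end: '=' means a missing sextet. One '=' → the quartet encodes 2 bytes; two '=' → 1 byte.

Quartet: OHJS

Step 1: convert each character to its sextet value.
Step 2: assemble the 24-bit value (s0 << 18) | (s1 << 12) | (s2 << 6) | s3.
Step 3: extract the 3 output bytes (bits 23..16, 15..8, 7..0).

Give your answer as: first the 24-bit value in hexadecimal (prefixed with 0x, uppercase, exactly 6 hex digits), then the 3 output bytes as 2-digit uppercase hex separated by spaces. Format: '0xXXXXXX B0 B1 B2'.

Sextets: O=14, H=7, J=9, S=18
24-bit: (14<<18) | (7<<12) | (9<<6) | 18
      = 0x380000 | 0x007000 | 0x000240 | 0x000012
      = 0x387252
Bytes: (v>>16)&0xFF=38, (v>>8)&0xFF=72, v&0xFF=52

Answer: 0x387252 38 72 52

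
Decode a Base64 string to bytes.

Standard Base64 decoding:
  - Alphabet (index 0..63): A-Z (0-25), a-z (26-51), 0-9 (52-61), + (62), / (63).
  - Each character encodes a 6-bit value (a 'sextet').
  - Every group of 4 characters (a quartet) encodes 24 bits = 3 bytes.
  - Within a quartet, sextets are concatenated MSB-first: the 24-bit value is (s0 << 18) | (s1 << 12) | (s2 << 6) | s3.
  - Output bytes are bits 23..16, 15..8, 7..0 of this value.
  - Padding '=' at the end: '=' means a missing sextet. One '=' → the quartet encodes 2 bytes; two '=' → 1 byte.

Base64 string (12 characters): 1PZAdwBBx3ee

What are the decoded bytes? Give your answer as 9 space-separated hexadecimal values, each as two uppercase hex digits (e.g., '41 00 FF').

After char 0 ('1'=53): chars_in_quartet=1 acc=0x35 bytes_emitted=0
After char 1 ('P'=15): chars_in_quartet=2 acc=0xD4F bytes_emitted=0
After char 2 ('Z'=25): chars_in_quartet=3 acc=0x353D9 bytes_emitted=0
After char 3 ('A'=0): chars_in_quartet=4 acc=0xD4F640 -> emit D4 F6 40, reset; bytes_emitted=3
After char 4 ('d'=29): chars_in_quartet=1 acc=0x1D bytes_emitted=3
After char 5 ('w'=48): chars_in_quartet=2 acc=0x770 bytes_emitted=3
After char 6 ('B'=1): chars_in_quartet=3 acc=0x1DC01 bytes_emitted=3
After char 7 ('B'=1): chars_in_quartet=4 acc=0x770041 -> emit 77 00 41, reset; bytes_emitted=6
After char 8 ('x'=49): chars_in_quartet=1 acc=0x31 bytes_emitted=6
After char 9 ('3'=55): chars_in_quartet=2 acc=0xC77 bytes_emitted=6
After char 10 ('e'=30): chars_in_quartet=3 acc=0x31DDE bytes_emitted=6
After char 11 ('e'=30): chars_in_quartet=4 acc=0xC7779E -> emit C7 77 9E, reset; bytes_emitted=9

Answer: D4 F6 40 77 00 41 C7 77 9E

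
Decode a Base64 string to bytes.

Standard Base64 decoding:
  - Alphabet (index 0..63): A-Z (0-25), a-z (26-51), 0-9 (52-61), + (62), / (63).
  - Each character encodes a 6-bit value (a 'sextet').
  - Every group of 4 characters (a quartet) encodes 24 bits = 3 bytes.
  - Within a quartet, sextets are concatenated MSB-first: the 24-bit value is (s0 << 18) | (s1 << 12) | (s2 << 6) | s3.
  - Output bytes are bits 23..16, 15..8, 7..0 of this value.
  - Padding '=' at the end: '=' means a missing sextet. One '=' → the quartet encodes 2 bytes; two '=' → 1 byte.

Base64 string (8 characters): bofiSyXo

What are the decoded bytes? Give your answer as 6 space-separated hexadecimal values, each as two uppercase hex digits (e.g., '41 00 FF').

Answer: 6E 87 E2 4B 25 E8

Derivation:
After char 0 ('b'=27): chars_in_quartet=1 acc=0x1B bytes_emitted=0
After char 1 ('o'=40): chars_in_quartet=2 acc=0x6E8 bytes_emitted=0
After char 2 ('f'=31): chars_in_quartet=3 acc=0x1BA1F bytes_emitted=0
After char 3 ('i'=34): chars_in_quartet=4 acc=0x6E87E2 -> emit 6E 87 E2, reset; bytes_emitted=3
After char 4 ('S'=18): chars_in_quartet=1 acc=0x12 bytes_emitted=3
After char 5 ('y'=50): chars_in_quartet=2 acc=0x4B2 bytes_emitted=3
After char 6 ('X'=23): chars_in_quartet=3 acc=0x12C97 bytes_emitted=3
After char 7 ('o'=40): chars_in_quartet=4 acc=0x4B25E8 -> emit 4B 25 E8, reset; bytes_emitted=6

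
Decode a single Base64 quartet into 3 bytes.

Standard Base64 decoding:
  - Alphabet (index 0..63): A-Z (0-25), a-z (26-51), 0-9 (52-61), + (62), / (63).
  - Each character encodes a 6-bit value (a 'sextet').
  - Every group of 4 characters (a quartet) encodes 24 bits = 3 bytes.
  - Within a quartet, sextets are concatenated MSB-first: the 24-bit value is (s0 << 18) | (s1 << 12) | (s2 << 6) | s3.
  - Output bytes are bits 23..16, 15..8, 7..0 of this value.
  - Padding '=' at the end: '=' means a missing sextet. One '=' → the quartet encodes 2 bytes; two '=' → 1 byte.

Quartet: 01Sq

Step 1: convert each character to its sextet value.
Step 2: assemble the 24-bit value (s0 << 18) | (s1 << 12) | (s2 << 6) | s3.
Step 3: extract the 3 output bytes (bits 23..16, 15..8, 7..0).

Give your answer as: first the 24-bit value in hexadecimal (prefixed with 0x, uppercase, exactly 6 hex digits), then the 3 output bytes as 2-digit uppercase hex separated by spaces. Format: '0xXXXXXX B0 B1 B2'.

Answer: 0xD354AA D3 54 AA

Derivation:
Sextets: 0=52, 1=53, S=18, q=42
24-bit: (52<<18) | (53<<12) | (18<<6) | 42
      = 0xD00000 | 0x035000 | 0x000480 | 0x00002A
      = 0xD354AA
Bytes: (v>>16)&0xFF=D3, (v>>8)&0xFF=54, v&0xFF=AA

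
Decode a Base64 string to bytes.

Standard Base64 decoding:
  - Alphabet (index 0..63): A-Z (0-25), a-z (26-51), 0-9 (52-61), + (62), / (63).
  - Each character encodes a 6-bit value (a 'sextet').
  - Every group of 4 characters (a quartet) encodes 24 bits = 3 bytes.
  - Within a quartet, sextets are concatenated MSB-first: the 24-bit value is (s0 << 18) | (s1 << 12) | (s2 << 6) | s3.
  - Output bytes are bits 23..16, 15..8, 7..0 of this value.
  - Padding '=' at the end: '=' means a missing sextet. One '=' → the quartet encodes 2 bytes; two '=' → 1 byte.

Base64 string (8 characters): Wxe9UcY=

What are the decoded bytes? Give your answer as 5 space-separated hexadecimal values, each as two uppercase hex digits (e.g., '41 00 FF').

After char 0 ('W'=22): chars_in_quartet=1 acc=0x16 bytes_emitted=0
After char 1 ('x'=49): chars_in_quartet=2 acc=0x5B1 bytes_emitted=0
After char 2 ('e'=30): chars_in_quartet=3 acc=0x16C5E bytes_emitted=0
After char 3 ('9'=61): chars_in_quartet=4 acc=0x5B17BD -> emit 5B 17 BD, reset; bytes_emitted=3
After char 4 ('U'=20): chars_in_quartet=1 acc=0x14 bytes_emitted=3
After char 5 ('c'=28): chars_in_quartet=2 acc=0x51C bytes_emitted=3
After char 6 ('Y'=24): chars_in_quartet=3 acc=0x14718 bytes_emitted=3
Padding '=': partial quartet acc=0x14718 -> emit 51 C6; bytes_emitted=5

Answer: 5B 17 BD 51 C6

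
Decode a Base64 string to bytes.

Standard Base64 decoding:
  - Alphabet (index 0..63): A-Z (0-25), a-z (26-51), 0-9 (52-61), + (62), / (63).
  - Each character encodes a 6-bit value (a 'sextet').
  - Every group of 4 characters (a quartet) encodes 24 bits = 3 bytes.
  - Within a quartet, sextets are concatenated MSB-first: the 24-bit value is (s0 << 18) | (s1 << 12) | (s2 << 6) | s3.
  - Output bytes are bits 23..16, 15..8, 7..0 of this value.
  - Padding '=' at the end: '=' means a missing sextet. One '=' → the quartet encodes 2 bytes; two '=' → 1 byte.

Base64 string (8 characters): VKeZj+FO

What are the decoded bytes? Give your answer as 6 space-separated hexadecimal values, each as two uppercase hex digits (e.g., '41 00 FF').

Answer: 54 A7 99 8F E1 4E

Derivation:
After char 0 ('V'=21): chars_in_quartet=1 acc=0x15 bytes_emitted=0
After char 1 ('K'=10): chars_in_quartet=2 acc=0x54A bytes_emitted=0
After char 2 ('e'=30): chars_in_quartet=3 acc=0x1529E bytes_emitted=0
After char 3 ('Z'=25): chars_in_quartet=4 acc=0x54A799 -> emit 54 A7 99, reset; bytes_emitted=3
After char 4 ('j'=35): chars_in_quartet=1 acc=0x23 bytes_emitted=3
After char 5 ('+'=62): chars_in_quartet=2 acc=0x8FE bytes_emitted=3
After char 6 ('F'=5): chars_in_quartet=3 acc=0x23F85 bytes_emitted=3
After char 7 ('O'=14): chars_in_quartet=4 acc=0x8FE14E -> emit 8F E1 4E, reset; bytes_emitted=6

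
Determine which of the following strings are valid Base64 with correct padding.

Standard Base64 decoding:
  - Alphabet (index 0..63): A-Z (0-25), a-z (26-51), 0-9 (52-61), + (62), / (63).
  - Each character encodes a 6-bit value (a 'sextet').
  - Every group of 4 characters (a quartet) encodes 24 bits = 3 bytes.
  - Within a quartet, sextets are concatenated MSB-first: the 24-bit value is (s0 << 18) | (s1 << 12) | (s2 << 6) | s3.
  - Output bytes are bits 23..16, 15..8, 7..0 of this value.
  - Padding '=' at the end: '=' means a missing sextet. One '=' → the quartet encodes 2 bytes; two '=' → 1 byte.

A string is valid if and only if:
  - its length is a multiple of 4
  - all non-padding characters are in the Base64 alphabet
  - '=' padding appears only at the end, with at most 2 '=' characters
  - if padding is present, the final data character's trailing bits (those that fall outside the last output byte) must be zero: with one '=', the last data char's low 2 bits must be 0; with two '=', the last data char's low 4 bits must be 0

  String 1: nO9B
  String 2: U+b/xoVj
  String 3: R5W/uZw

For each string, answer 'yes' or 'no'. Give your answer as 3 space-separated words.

Answer: yes yes no

Derivation:
String 1: 'nO9B' → valid
String 2: 'U+b/xoVj' → valid
String 3: 'R5W/uZw' → invalid (len=7 not mult of 4)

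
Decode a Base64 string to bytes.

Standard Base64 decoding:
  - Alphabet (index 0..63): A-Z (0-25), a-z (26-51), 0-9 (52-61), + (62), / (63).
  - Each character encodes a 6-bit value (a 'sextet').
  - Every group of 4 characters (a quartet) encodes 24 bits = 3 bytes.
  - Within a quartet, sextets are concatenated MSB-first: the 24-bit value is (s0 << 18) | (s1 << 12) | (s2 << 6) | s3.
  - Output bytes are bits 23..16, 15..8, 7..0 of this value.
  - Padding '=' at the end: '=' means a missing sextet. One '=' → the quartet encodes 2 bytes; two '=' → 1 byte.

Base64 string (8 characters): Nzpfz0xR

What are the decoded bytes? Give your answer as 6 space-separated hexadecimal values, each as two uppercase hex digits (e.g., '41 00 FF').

Answer: 37 3A 5F CF 4C 51

Derivation:
After char 0 ('N'=13): chars_in_quartet=1 acc=0xD bytes_emitted=0
After char 1 ('z'=51): chars_in_quartet=2 acc=0x373 bytes_emitted=0
After char 2 ('p'=41): chars_in_quartet=3 acc=0xDCE9 bytes_emitted=0
After char 3 ('f'=31): chars_in_quartet=4 acc=0x373A5F -> emit 37 3A 5F, reset; bytes_emitted=3
After char 4 ('z'=51): chars_in_quartet=1 acc=0x33 bytes_emitted=3
After char 5 ('0'=52): chars_in_quartet=2 acc=0xCF4 bytes_emitted=3
After char 6 ('x'=49): chars_in_quartet=3 acc=0x33D31 bytes_emitted=3
After char 7 ('R'=17): chars_in_quartet=4 acc=0xCF4C51 -> emit CF 4C 51, reset; bytes_emitted=6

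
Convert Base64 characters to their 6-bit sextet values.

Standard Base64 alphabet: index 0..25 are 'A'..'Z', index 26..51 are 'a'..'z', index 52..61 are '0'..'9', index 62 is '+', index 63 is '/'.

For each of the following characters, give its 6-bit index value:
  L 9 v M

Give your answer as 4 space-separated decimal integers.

'L': A..Z range, ord('L') − ord('A') = 11
'9': 0..9 range, 52 + ord('9') − ord('0') = 61
'v': a..z range, 26 + ord('v') − ord('a') = 47
'M': A..Z range, ord('M') − ord('A') = 12

Answer: 11 61 47 12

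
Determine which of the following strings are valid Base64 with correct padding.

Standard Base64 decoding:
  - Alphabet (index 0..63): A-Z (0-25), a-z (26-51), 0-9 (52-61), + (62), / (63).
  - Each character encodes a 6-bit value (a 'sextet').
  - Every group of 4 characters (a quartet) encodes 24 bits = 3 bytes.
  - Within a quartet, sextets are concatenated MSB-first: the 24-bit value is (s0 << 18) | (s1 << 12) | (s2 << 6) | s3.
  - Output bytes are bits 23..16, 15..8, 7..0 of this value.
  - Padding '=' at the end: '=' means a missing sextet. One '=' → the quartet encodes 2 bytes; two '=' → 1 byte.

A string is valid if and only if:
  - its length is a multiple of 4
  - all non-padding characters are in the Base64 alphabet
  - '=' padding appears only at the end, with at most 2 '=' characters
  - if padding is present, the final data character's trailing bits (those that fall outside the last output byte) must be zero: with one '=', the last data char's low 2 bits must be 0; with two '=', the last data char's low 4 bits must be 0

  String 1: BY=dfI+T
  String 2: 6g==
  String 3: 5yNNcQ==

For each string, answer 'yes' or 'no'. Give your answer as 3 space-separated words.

String 1: 'BY=dfI+T' → invalid (bad char(s): ['=']; '=' in middle)
String 2: '6g==' → valid
String 3: '5yNNcQ==' → valid

Answer: no yes yes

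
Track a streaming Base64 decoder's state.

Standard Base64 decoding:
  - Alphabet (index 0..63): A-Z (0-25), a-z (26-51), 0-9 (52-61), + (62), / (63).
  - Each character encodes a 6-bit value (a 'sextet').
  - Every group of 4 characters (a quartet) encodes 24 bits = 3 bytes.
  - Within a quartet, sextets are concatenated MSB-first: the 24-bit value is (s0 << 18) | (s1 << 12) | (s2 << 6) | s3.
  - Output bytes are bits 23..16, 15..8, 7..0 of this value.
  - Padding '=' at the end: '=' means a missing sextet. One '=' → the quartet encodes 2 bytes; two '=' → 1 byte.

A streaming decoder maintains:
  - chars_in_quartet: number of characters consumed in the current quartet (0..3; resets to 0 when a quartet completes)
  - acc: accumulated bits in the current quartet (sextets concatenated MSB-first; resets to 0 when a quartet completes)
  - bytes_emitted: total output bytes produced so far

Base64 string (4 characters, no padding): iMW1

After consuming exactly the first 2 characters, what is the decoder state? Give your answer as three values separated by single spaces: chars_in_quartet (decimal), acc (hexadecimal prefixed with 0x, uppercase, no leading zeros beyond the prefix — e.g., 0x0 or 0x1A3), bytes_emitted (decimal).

Answer: 2 0x88C 0

Derivation:
After char 0 ('i'=34): chars_in_quartet=1 acc=0x22 bytes_emitted=0
After char 1 ('M'=12): chars_in_quartet=2 acc=0x88C bytes_emitted=0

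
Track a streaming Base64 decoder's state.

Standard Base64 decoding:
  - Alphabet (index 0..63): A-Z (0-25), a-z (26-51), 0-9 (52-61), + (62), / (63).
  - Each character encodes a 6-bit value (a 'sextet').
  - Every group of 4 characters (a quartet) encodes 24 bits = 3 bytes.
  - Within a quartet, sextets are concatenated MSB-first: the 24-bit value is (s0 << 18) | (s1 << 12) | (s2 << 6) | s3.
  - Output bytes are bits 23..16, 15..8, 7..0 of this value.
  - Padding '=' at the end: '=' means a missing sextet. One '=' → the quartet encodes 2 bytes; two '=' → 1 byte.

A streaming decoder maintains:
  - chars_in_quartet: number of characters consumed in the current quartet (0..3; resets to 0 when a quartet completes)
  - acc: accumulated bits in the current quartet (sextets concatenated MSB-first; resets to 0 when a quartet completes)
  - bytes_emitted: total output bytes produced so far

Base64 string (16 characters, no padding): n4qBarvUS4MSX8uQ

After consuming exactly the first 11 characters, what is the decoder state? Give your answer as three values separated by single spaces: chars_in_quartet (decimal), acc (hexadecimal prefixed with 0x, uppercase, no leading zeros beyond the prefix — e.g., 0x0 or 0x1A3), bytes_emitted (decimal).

After char 0 ('n'=39): chars_in_quartet=1 acc=0x27 bytes_emitted=0
After char 1 ('4'=56): chars_in_quartet=2 acc=0x9F8 bytes_emitted=0
After char 2 ('q'=42): chars_in_quartet=3 acc=0x27E2A bytes_emitted=0
After char 3 ('B'=1): chars_in_quartet=4 acc=0x9F8A81 -> emit 9F 8A 81, reset; bytes_emitted=3
After char 4 ('a'=26): chars_in_quartet=1 acc=0x1A bytes_emitted=3
After char 5 ('r'=43): chars_in_quartet=2 acc=0x6AB bytes_emitted=3
After char 6 ('v'=47): chars_in_quartet=3 acc=0x1AAEF bytes_emitted=3
After char 7 ('U'=20): chars_in_quartet=4 acc=0x6ABBD4 -> emit 6A BB D4, reset; bytes_emitted=6
After char 8 ('S'=18): chars_in_quartet=1 acc=0x12 bytes_emitted=6
After char 9 ('4'=56): chars_in_quartet=2 acc=0x4B8 bytes_emitted=6
After char 10 ('M'=12): chars_in_quartet=3 acc=0x12E0C bytes_emitted=6

Answer: 3 0x12E0C 6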